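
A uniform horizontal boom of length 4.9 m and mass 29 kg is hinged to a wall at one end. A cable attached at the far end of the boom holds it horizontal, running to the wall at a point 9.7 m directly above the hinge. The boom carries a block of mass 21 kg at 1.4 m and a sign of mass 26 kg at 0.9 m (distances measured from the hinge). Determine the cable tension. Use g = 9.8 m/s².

Sum moments about the hinge (the unknown hinge reaction has zero arm there).
Beam weight: 29 × 9.8 = 284.2 N down at 2.45 m → arm 2.45 m, τ = 284.2 × 2.45 = 696.3 N·m clockwise.
Block: 21 × 9.8 = 205.8 N down at 1.4 m → arm 1.4 m, τ = 205.8 × 1.4 = 288.1 N·m clockwise.
Sign: 26 × 9.8 = 254.8 N down at 0.9 m → arm 0.9 m, τ = 254.8 × 0.9 = 229.3 N·m clockwise.
Total clockwise load moment = 1214 N·m.
The cable tension T acts at 4.9 m; only its component perpendicular to the boom, T sinθ, produces torque. sinθ = h/√(h²+d²) = 9.7/√(9.7²+4.9²) = 0.8926.
For rotational equilibrium, T × 4.9 × 0.8926 = 1214, so T = 1214 / 4.374 = 278 N.

T ≈ 278 N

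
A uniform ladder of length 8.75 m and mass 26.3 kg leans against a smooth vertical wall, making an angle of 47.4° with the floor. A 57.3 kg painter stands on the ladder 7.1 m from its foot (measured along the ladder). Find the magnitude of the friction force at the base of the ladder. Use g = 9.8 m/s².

f ≈ 537 N

Taking torques about the foot of the ladder:
Ladder weight 26.3×9.8 = 257.7 N acts at 4.375 m along the ladder; its horizontal arm is 4.375·cos47.4° = 2.961 m → τ = 763 N·m clockwise.
Painter: 57.3×9.8 = 561.5 N at 7.1 m → arm 4.806 m → τ = 2699 N·m clockwise.
Wall normal N acts horizontally at the top; its moment arm is the height L sinθ = 8.75·sin47.4° = 6.441 m, counterclockwise.
Στ = 0 ⇒ N × 6.441 = 3462 ⇒ N = 537 N.
ΣFx = 0: friction at the foot balances the wall's push, so f = N_wall = 537 N.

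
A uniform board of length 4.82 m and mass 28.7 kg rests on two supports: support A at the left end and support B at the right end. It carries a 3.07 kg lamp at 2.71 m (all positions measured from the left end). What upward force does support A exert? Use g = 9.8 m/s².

R_A ≈ 154 N

Taking torques about support B:
Beam weight: 28.7 × 9.8 = 281.3 N down at 2.41 m → arm 2.41 m, τ = 281.3 × 2.41 = 677.9 N·m counterclockwise.
Lamp: 3.07 × 9.8 = 30.09 N down at 2.71 m → arm 2.11 m, τ = 30.09 × 2.11 = 63.49 N·m counterclockwise.
Net load moment about support B = 741.4 N·m counterclockwise.
Reaction R at support A is upward at 0 m, arm 4.82 m → moment R × 4.82 clockwise.
Στ = 0 ⇒ R × 4.82 = 741.4 ⇒ R = 154 N.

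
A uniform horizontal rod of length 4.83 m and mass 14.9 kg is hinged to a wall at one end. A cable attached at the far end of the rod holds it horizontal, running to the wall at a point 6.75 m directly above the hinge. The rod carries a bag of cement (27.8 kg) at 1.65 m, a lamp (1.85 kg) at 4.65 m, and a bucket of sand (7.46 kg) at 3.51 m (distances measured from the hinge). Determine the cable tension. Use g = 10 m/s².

T ≈ 297 N

Sum moments about the hinge (the unknown hinge reaction has zero arm there).
Beam weight: 14.9 × 10 = 149 N down at 2.415 m → arm 2.415 m, τ = 149 × 2.415 = 359.8 N·m clockwise.
Bag of cement: 27.8 × 10 = 278 N down at 1.65 m → arm 1.65 m, τ = 278 × 1.65 = 458.7 N·m clockwise.
Lamp: 1.85 × 10 = 18.5 N down at 4.65 m → arm 4.65 m, τ = 18.5 × 4.65 = 86.03 N·m clockwise.
Bucket of sand: 7.46 × 10 = 74.6 N down at 3.51 m → arm 3.51 m, τ = 74.6 × 3.51 = 261.8 N·m clockwise.
Total clockwise load moment = 1166 N·m.
The cable tension T acts at 4.83 m; only its component perpendicular to the rod, T sinθ, produces torque. sinθ = h/√(h²+d²) = 6.75/√(6.75²+4.83²) = 0.8132.
Στ = 0 ⇒ T × 4.83 × 0.8132 = 1166 ⇒ T = 1166 / 3.928 = 297 N.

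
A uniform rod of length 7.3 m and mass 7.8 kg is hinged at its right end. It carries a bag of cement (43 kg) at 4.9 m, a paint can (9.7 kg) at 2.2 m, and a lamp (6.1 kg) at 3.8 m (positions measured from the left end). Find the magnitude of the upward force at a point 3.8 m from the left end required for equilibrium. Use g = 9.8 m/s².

About the right end:
Beam weight: 7.8 × 9.8 = 76.44 N down at 3.65 m → arm 3.65 m, τ = 76.44 × 3.65 = 279 N·m counterclockwise.
Bag of cement: 43 × 9.8 = 421.4 N down at 4.9 m → arm 2.4 m, τ = 421.4 × 2.4 = 1011 N·m counterclockwise.
Paint can: 9.7 × 9.8 = 95.06 N down at 2.2 m → arm 5.1 m, τ = 95.06 × 5.1 = 484.8 N·m counterclockwise.
Lamp: 6.1 × 9.8 = 59.78 N down at 3.8 m → arm 3.5 m, τ = 59.78 × 3.5 = 209.2 N·m counterclockwise.
Net moment of the loads = 1984 N·m counterclockwise.
The upward force F acts at a point 3.8 m from the left end, arm 3.5 m, giving F × 3.5 clockwise.
For rotational equilibrium, F × 3.5 = 1984, so F = 1984 / 3.5 = 567 N.

F ≈ 567 N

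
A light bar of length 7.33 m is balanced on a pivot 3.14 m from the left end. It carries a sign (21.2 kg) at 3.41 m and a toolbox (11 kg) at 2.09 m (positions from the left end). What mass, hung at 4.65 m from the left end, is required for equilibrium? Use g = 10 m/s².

About the pivot (at 3.14 m from the left end):
Sign: 21.2 × 10 = 212 N down at 3.41 m → arm 0.27 m, τ = 212 × 0.27 = 57.24 N·m clockwise.
Toolbox: 11 × 10 = 110 N down at 2.09 m → arm 1.05 m, τ = 110 × 1.05 = 115.5 N·m counterclockwise.
Net moment of known loads = 58.26 N·m counterclockwise.
An unknown mass m at 4.65 m has arm 1.51 m; its moment is m·g·1.51 clockwise.
Balancing moments: m × 10 × 1.51 = 58.26, giving m = 58.26 / (10 × 1.51) = 3.86 kg.

m ≈ 3.86 kg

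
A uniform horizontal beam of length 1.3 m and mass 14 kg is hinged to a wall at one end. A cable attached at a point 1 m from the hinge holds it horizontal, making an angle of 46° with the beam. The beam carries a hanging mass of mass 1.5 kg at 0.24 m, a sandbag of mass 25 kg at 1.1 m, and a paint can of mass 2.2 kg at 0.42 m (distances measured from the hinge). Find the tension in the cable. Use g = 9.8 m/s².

T ≈ 516 N

Taking torques about the hinge:
Beam weight: 14 × 9.8 = 137.2 N down at 0.65 m → arm 0.65 m, τ = 137.2 × 0.65 = 89.18 N·m clockwise.
Hanging mass: 1.5 × 9.8 = 14.7 N down at 0.24 m → arm 0.24 m, τ = 14.7 × 0.24 = 3.528 N·m clockwise.
Sandbag: 25 × 9.8 = 245 N down at 1.1 m → arm 1.1 m, τ = 245 × 1.1 = 269.5 N·m clockwise.
Paint can: 2.2 × 9.8 = 21.56 N down at 0.42 m → arm 0.42 m, τ = 21.56 × 0.42 = 9.055 N·m clockwise.
Total clockwise load moment = 371.3 N·m.
The cable tension T acts at 1 m; only its component perpendicular to the beam, T sinθ, produces torque. sin 46° = 0.7193.
Στ = 0 ⇒ T × 1 × 0.7193 = 371.3 ⇒ T = 371.3 / 0.7193 = 516 N.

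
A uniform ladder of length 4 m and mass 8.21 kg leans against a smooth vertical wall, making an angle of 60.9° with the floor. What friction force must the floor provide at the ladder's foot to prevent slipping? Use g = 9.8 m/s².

f ≈ 22.4 N

Sum moments about the foot of the ladder (the floor normal and friction both act there and drop out).
Ladder weight 8.21×9.8 = 80.46 N acts at 2 m along the ladder; its horizontal arm is 2·cos60.9° = 0.9727 m → τ = 78.26 N·m clockwise.
Wall normal N acts horizontally at the top; its moment arm is the height L sinθ = 4·sin60.9° = 3.495 m, counterclockwise.
Balancing moments: N × 3.495 = 78.26, giving N = 22.4 N.
ΣFx = 0: friction at the foot balances the wall's push, so f = N_wall = 22.4 N.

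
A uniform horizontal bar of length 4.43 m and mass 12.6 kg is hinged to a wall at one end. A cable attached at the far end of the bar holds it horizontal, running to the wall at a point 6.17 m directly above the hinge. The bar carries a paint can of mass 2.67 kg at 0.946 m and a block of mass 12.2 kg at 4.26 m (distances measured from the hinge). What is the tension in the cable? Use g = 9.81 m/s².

Choose the hinge as the axis so the unknown hinge reaction has zero arm there.
Beam weight: 12.6 × 9.81 = 123.6 N down at 2.215 m → arm 2.215 m, τ = 123.6 × 2.215 = 273.8 N·m clockwise.
Paint can: 2.67 × 9.81 = 26.19 N down at 0.946 m → arm 0.946 m, τ = 26.19 × 0.946 = 24.78 N·m clockwise.
Block: 12.2 × 9.81 = 119.7 N down at 4.26 m → arm 4.26 m, τ = 119.7 × 4.26 = 509.9 N·m clockwise.
Total clockwise load moment = 808.5 N·m.
The cable tension T acts at 4.43 m; only its component perpendicular to the bar, T sinθ, produces torque. sinθ = h/√(h²+d²) = 6.17/√(6.17²+4.43²) = 0.8123.
Στ = 0 ⇒ T × 4.43 × 0.8123 = 808.5 ⇒ T = 808.5 / 3.598 = 225 N.

T ≈ 225 N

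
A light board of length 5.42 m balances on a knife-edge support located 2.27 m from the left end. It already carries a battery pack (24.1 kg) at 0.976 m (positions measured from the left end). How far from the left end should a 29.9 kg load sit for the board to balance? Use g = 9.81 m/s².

About the knife-edge support (at 2.27 m from the left end):
Battery pack: 24.1 × 9.81 = 236.4 N down at 0.976 m → arm 1.294 m, τ = 236.4 × 1.294 = 305.9 N·m counterclockwise.
Net moment of existing loads = 305.9 N·m counterclockwise.
The load weighs 29.9 × 9.81 = 293.3 N and must supply an equal clockwise moment, so its lever arm about the knife-edge support is 305.9 / 293.3 = 1.04 m.
That puts it at 2.27 + 1.04 = 3.31 m from the left end.

x ≈ 3.31 m from the left end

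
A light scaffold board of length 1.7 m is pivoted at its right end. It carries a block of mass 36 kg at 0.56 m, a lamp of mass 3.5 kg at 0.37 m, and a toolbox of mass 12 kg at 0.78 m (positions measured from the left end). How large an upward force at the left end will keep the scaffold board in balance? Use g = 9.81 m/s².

About the right end:
Block: 36 × 9.81 = 353.2 N down at 0.56 m → arm 1.14 m, τ = 353.2 × 1.14 = 402.6 N·m counterclockwise.
Lamp: 3.5 × 9.81 = 34.34 N down at 0.37 m → arm 1.33 m, τ = 34.34 × 1.33 = 45.67 N·m counterclockwise.
Toolbox: 12 × 9.81 = 117.7 N down at 0.78 m → arm 0.92 m, τ = 117.7 × 0.92 = 108.3 N·m counterclockwise.
Net moment of the loads = 556.6 N·m counterclockwise.
The upward force F acts at the left end, arm 1.7 m, giving F × 1.7 clockwise.
Στ = 0 ⇒ F × 1.7 = 556.6 ⇒ F = 556.6 / 1.7 = 327 N.

F ≈ 327 N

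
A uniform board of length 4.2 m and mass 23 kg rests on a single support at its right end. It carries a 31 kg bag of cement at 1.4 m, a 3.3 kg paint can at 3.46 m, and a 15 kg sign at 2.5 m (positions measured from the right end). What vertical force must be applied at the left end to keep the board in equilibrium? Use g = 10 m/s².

Taking torques about the right end:
Beam weight: 23 × 10 = 230 N down at 2.1 m → arm 2.1 m, τ = 230 × 2.1 = 483 N·m counterclockwise.
Bag of cement: 31 × 10 = 310 N down at 1.4 m → arm 1.4 m, τ = 310 × 1.4 = 434 N·m counterclockwise.
Paint can: 3.3 × 10 = 33 N down at 3.46 m → arm 3.46 m, τ = 33 × 3.46 = 114.2 N·m counterclockwise.
Sign: 15 × 10 = 150 N down at 2.5 m → arm 2.5 m, τ = 150 × 2.5 = 375 N·m counterclockwise.
Net moment of the loads = 1406 N·m counterclockwise.
The upward force F acts at the left end, arm 4.2 m, giving F × 4.2 clockwise.
Balancing moments: F × 4.2 = 1406, giving F = 1406 / 4.2 = 335 N.

F ≈ 335 N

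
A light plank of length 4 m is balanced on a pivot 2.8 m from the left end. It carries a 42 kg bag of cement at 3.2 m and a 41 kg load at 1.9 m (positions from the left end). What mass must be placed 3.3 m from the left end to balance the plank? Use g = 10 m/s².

About the pivot (at 2.8 m from the left end):
Bag of cement: 42 × 10 = 420 N down at 3.2 m → arm 0.4 m, τ = 420 × 0.4 = 168 N·m clockwise.
Load: 41 × 10 = 410 N down at 1.9 m → arm 0.9 m, τ = 410 × 0.9 = 369 N·m counterclockwise.
Net moment of known loads = 201 N·m counterclockwise.
An unknown mass m at 3.3 m has arm 0.5 m; its moment is m·g·0.5 clockwise.
Balancing moments: m × 10 × 0.5 = 201, giving m = 201 / (10 × 0.5) = 40.2 kg.

m ≈ 40.2 kg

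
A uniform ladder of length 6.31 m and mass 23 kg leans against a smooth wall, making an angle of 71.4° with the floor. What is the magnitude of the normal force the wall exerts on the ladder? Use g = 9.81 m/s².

Sum moments about the foot of the ladder (the floor normal and friction both act there and drop out).
Ladder weight 23×9.81 = 225.6 N acts at 3.155 m along the ladder; its horizontal arm is 3.155·cos71.4° = 1.006 m → τ = 227 N·m clockwise.
Wall normal N acts horizontally at the top; its moment arm is the height L sinθ = 6.31·sin71.4° = 5.98 m, counterclockwise.
For rotational equilibrium, N × 5.98 = 227, so N = 38 N.

N_wall ≈ 38 N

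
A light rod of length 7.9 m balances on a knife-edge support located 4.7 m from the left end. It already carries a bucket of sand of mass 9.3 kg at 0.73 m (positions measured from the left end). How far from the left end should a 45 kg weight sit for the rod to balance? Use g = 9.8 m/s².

x ≈ 5.52 m from the left end

Take moments about the knife-edge support (at 4.7 m from the left end).
Bucket of sand: 9.3 × 9.8 = 91.14 N down at 0.73 m → arm 3.97 m, τ = 91.14 × 3.97 = 361.8 N·m counterclockwise.
Net moment of existing loads = 361.8 N·m counterclockwise.
The weight weighs 45 × 9.8 = 441 N and must supply an equal clockwise moment, so its lever arm about the knife-edge support is 361.8 / 441 = 0.82 m.
That puts it at 4.7 + 0.82 = 5.52 m from the left end.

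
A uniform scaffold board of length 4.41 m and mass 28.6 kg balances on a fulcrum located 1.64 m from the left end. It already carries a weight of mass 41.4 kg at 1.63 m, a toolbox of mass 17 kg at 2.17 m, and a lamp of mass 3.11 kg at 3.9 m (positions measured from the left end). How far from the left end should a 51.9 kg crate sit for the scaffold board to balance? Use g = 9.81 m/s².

About the fulcrum (at 1.64 m from the left end):
Beam weight: 28.6 × 9.81 = 280.6 N down at 2.205 m → arm 0.565 m, τ = 280.6 × 0.565 = 158.5 N·m clockwise.
Weight: 41.4 × 9.81 = 406.1 N down at 1.63 m → arm 0.01 m, τ = 406.1 × 0.01 = 4.061 N·m counterclockwise.
Toolbox: 17 × 9.81 = 166.8 N down at 2.17 m → arm 0.53 m, τ = 166.8 × 0.53 = 88.4 N·m clockwise.
Lamp: 3.11 × 9.81 = 30.51 N down at 3.9 m → arm 2.26 m, τ = 30.51 × 2.26 = 68.95 N·m clockwise.
Net moment of existing loads = 311.8 N·m clockwise.
The crate weighs 51.9 × 9.81 = 509.1 N and must supply an equal counterclockwise moment, so its lever arm about the fulcrum is 311.8 / 509.1 = 0.612 m.
That puts it at 1.64 − 0.612 = 1.03 m from the left end.

x ≈ 1.03 m from the left end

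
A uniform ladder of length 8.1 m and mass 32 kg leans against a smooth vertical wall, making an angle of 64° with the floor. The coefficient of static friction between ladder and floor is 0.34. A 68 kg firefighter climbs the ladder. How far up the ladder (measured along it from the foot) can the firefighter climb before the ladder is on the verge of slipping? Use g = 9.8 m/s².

d ≈ 6.4 m

Sum moments about the foot of the ladder (the floor normal and friction both act there and drop out).
Ladder weight 32×9.8 = 313.6 N acts at 4.05 m along the ladder; its horizontal arm is 4.05·cos64° = 1.775 m → τ = 556.6 N·m clockwise.
Firefighter weight 68×9.8 = 666.4 N at distance d → arm d·cos64° → τ = 666.4·d·0.4384 clockwise.
Wall normal N at the top has arm L sinθ = 7.28 m counterclockwise, so Στ = 0 gives N·7.28 = 556.6 + 292.1·d.
ΣFy = 0 ⇒ N_floor = 980 N, so the maximum friction is μ_s·N_floor = 0.34×980 = 333.2 N. ΣFx = 0 ⇒ N_wall = f, so at the slipping point N = 333.2 N.
Substituting: 333.2×7.28 = 556.6 + 292.1·d ⇒ d = (2426 − 556.6) / 292.1 = 6.4 m.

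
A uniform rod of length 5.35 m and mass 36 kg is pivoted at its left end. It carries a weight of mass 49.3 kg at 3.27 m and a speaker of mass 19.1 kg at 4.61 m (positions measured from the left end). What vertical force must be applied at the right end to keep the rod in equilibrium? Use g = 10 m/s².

F ≈ 646 N

Take moments about the left end.
Beam weight: 36 × 10 = 360 N down at 2.675 m → arm 2.675 m, τ = 360 × 2.675 = 963 N·m clockwise.
Weight: 49.3 × 10 = 493 N down at 3.27 m → arm 3.27 m, τ = 493 × 3.27 = 1612 N·m clockwise.
Speaker: 19.1 × 10 = 191 N down at 4.61 m → arm 4.61 m, τ = 191 × 4.61 = 880.5 N·m clockwise.
Net moment of the loads = 3456 N·m clockwise.
The upward force F acts at the right end, arm 5.35 m, giving F × 5.35 counterclockwise.
Balancing moments: F × 5.35 = 3456, giving F = 3456 / 5.35 = 646 N.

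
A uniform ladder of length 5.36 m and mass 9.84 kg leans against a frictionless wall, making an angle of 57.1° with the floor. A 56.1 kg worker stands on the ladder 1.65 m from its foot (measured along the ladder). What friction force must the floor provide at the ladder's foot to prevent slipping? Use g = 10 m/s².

Choose the foot of the ladder as the axis so the floor normal and friction both act there and drop out.
Ladder weight 9.84×10 = 98.4 N acts at 2.68 m along the ladder; its horizontal arm is 2.68·cos57.1° = 1.456 m → τ = 143.3 N·m clockwise.
Worker: 56.1×10 = 561 N at 1.65 m → arm 0.8962 m → τ = 502.8 N·m clockwise.
Wall normal N acts horizontally at the top; its moment arm is the height L sinθ = 5.36·sin57.1° = 4.5 m, counterclockwise.
Στ = 0 ⇒ N × 4.5 = 646.1 ⇒ N = 144 N.
ΣFx = 0: friction at the foot balances the wall's push, so f = N_wall = 144 N.

f ≈ 144 N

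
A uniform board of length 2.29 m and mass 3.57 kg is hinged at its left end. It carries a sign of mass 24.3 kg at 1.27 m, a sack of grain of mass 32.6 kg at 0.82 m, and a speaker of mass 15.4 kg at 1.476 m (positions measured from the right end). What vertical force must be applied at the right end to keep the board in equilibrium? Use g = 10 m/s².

Take moments about the left end.
Beam weight: 3.57 × 10 = 35.7 N down at 1.145 m → arm 1.145 m, τ = 35.7 × 1.145 = 40.88 N·m clockwise.
Sign: 24.3 × 10 = 243 N down at 1.27 m → arm 1.02 m, τ = 243 × 1.02 = 247.9 N·m clockwise.
Sack of grain: 32.6 × 10 = 326 N down at 0.82 m → arm 1.47 m, τ = 326 × 1.47 = 479.2 N·m clockwise.
Speaker: 15.4 × 10 = 154 N down at 1.476 m → arm 0.814 m, τ = 154 × 0.814 = 125.4 N·m clockwise.
Net moment of the loads = 893.4 N·m clockwise.
The upward force F acts at the right end, arm 2.29 m, giving F × 2.29 counterclockwise.
Balancing moments: F × 2.29 = 893.4, giving F = 893.4 / 2.29 = 390 N.

F ≈ 390 N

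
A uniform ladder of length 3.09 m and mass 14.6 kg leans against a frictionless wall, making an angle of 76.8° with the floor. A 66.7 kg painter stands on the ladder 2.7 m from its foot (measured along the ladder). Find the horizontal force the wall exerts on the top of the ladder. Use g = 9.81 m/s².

N_wall ≈ 151 N

Choose the foot of the ladder as the axis so the floor normal and friction both act there and drop out.
Ladder weight 14.6×9.81 = 143.2 N acts at 1.545 m along the ladder; its horizontal arm is 1.545·cos76.8° = 0.3528 m → τ = 50.52 N·m clockwise.
Painter: 66.7×9.81 = 654.3 N at 2.7 m → arm 0.6165 m → τ = 403.4 N·m clockwise.
Wall normal N acts horizontally at the top; its moment arm is the height L sinθ = 3.09·sin76.8° = 3.008 m, counterclockwise.
For rotational equilibrium, N × 3.008 = 453.9, so N = 151 N.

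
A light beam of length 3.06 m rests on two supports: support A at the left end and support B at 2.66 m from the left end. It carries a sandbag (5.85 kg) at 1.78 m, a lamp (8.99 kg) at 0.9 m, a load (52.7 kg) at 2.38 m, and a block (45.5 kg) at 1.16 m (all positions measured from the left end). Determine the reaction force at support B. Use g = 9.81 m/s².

Take moments about support A.
Sandbag: 5.85 × 9.81 = 57.39 N down at 1.78 m → arm 1.78 m, τ = 57.39 × 1.78 = 102.2 N·m clockwise.
Lamp: 8.99 × 9.81 = 88.19 N down at 0.9 m → arm 0.9 m, τ = 88.19 × 0.9 = 79.37 N·m clockwise.
Load: 52.7 × 9.81 = 517 N down at 2.38 m → arm 2.38 m, τ = 517 × 2.38 = 1230 N·m clockwise.
Block: 45.5 × 9.81 = 446.4 N down at 1.16 m → arm 1.16 m, τ = 446.4 × 1.16 = 517.8 N·m clockwise.
Net load moment about support A = 1929 N·m clockwise.
Reaction R at support B is upward at 2.66 m, arm 2.66 m → moment R × 2.66 counterclockwise.
Στ = 0 ⇒ R × 2.66 = 1929 ⇒ R = 725 N.

R_B ≈ 725 N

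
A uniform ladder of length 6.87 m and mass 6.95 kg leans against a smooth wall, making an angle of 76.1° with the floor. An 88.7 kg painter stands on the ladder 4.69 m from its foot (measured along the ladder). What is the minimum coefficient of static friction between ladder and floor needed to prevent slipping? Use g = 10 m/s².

μ_min ≈ 0.166

Taking torques about the foot of the ladder:
Ladder weight 6.95×10 = 69.5 N acts at 3.435 m along the ladder; its horizontal arm is 3.435·cos76.1° = 0.8252 m → τ = 57.35 N·m clockwise.
Painter: 88.7×10 = 887 N at 4.69 m → arm 1.127 m → τ = 999.6 N·m clockwise.
Wall normal N acts horizontally at the top; its moment arm is the height L sinθ = 6.87·sin76.1° = 6.669 m, counterclockwise.
Balancing moments: N × 6.669 = 1057, giving N = 158.5 N.
ΣFx = 0 ⇒ f = N_wall = 158.5 N. ΣFy = 0 ⇒ N_floor = 956.5 N.
μ_min = f / N_floor = 158.5 / 956.5 = 0.166.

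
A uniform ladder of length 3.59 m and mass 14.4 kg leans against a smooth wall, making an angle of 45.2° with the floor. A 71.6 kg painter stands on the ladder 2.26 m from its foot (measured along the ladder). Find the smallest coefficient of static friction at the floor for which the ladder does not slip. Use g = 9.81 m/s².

About the foot of the ladder:
Ladder weight 14.4×9.81 = 141.3 N acts at 1.795 m along the ladder; its horizontal arm is 1.795·cos45.2° = 1.265 m → τ = 178.7 N·m clockwise.
Painter: 71.6×9.81 = 702.4 N at 2.26 m → arm 1.592 m → τ = 1118 N·m clockwise.
Wall normal N acts horizontally at the top; its moment arm is the height L sinθ = 3.59·sin45.2° = 2.547 m, counterclockwise.
Στ = 0 ⇒ N × 2.547 = 1297 ⇒ N = 509.2 N.
ΣFx = 0 ⇒ f = N_wall = 509.2 N. ΣFy = 0 ⇒ N_floor = 843.7 N.
μ_min = f / N_floor = 509.2 / 843.7 = 0.604.

μ_min ≈ 0.604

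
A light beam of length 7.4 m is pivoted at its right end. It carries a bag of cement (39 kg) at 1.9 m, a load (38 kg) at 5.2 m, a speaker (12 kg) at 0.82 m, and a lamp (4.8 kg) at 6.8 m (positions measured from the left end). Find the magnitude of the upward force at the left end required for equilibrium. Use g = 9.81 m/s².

F ≈ 504 N

Taking torques about the right end:
Bag of cement: 39 × 9.81 = 382.6 N down at 1.9 m → arm 5.5 m, τ = 382.6 × 5.5 = 2104 N·m counterclockwise.
Load: 38 × 9.81 = 372.8 N down at 5.2 m → arm 2.2 m, τ = 372.8 × 2.2 = 820.2 N·m counterclockwise.
Speaker: 12 × 9.81 = 117.7 N down at 0.82 m → arm 6.58 m, τ = 117.7 × 6.58 = 774.5 N·m counterclockwise.
Lamp: 4.8 × 9.81 = 47.09 N down at 6.8 m → arm 0.6 m, τ = 47.09 × 0.6 = 28.25 N·m counterclockwise.
Net moment of the loads = 3727 N·m counterclockwise.
The upward force F acts at the left end, arm 7.4 m, giving F × 7.4 clockwise.
Στ = 0 ⇒ F × 7.4 = 3727 ⇒ F = 3727 / 7.4 = 504 N.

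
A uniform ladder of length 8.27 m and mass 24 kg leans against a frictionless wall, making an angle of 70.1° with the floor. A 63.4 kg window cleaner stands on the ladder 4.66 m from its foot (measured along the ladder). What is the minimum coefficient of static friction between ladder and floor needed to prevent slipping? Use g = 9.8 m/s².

Sum moments about the foot of the ladder (the floor normal and friction both act there and drop out).
Ladder weight 24×9.8 = 235.2 N acts at 4.135 m along the ladder; its horizontal arm is 4.135·cos70.1° = 1.407 m → τ = 330.9 N·m clockwise.
Window cleaner: 63.4×9.8 = 621.3 N at 4.66 m → arm 1.586 m → τ = 985.4 N·m clockwise.
Wall normal N acts horizontally at the top; its moment arm is the height L sinθ = 8.27·sin70.1° = 7.776 m, counterclockwise.
Στ = 0 ⇒ N × 7.776 = 1316 ⇒ N = 169.2 N.
ΣFx = 0 ⇒ f = N_wall = 169.2 N. ΣFy = 0 ⇒ N_floor = 856.5 N.
μ_min = f / N_floor = 169.2 / 856.5 = 0.198.

μ_min ≈ 0.198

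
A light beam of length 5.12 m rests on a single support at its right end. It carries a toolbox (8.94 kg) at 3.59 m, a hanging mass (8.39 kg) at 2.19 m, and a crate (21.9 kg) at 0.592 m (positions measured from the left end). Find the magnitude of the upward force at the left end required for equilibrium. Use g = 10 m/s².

Choose the right end as the axis so the unknown pivot reaction has zero arm there.
Toolbox: 8.94 × 10 = 89.4 N down at 3.59 m → arm 1.53 m, τ = 89.4 × 1.53 = 136.8 N·m counterclockwise.
Hanging mass: 8.39 × 10 = 83.9 N down at 2.19 m → arm 2.93 m, τ = 83.9 × 2.93 = 245.8 N·m counterclockwise.
Crate: 21.9 × 10 = 219 N down at 0.592 m → arm 4.528 m, τ = 219 × 4.528 = 991.6 N·m counterclockwise.
Net moment of the loads = 1374 N·m counterclockwise.
The upward force F acts at the left end, arm 5.12 m, giving F × 5.12 clockwise.
For rotational equilibrium, F × 5.12 = 1374, so F = 1374 / 5.12 = 268 N.

F ≈ 268 N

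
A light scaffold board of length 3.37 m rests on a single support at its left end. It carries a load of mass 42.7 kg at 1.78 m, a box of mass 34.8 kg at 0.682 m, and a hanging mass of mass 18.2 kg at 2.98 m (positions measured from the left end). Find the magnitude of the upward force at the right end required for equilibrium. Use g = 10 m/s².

F ≈ 457 N

Taking torques about the left end:
Load: 42.7 × 10 = 427 N down at 1.78 m → arm 1.78 m, τ = 427 × 1.78 = 760.1 N·m clockwise.
Box: 34.8 × 10 = 348 N down at 0.682 m → arm 0.682 m, τ = 348 × 0.682 = 237.3 N·m clockwise.
Hanging mass: 18.2 × 10 = 182 N down at 2.98 m → arm 2.98 m, τ = 182 × 2.98 = 542.4 N·m clockwise.
Net moment of the loads = 1540 N·m clockwise.
The upward force F acts at the right end, arm 3.37 m, giving F × 3.37 counterclockwise.
Setting net torque to zero: F × 3.37 = 1540 → F = 1540 / 3.37 = 457 N.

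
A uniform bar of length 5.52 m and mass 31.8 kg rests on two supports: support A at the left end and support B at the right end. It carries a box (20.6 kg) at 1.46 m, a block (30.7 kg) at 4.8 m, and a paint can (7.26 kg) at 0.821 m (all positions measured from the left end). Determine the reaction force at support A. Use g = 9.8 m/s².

R_A ≈ 404 N

Sum moments about support B (its reaction then has zero moment arm).
Beam weight: 31.8 × 9.8 = 311.6 N down at 2.76 m → arm 2.76 m, τ = 311.6 × 2.76 = 860 N·m counterclockwise.
Box: 20.6 × 9.8 = 201.9 N down at 1.46 m → arm 4.06 m, τ = 201.9 × 4.06 = 819.7 N·m counterclockwise.
Block: 30.7 × 9.8 = 300.9 N down at 4.8 m → arm 0.72 m, τ = 300.9 × 0.72 = 216.6 N·m counterclockwise.
Paint can: 7.26 × 9.8 = 71.15 N down at 0.821 m → arm 4.699 m, τ = 71.15 × 4.699 = 334.3 N·m counterclockwise.
Net load moment about support B = 2231 N·m counterclockwise.
Reaction R at support A is upward at 0 m, arm 5.52 m → moment R × 5.52 clockwise.
For rotational equilibrium, R × 5.52 = 2231, so R = 404 N.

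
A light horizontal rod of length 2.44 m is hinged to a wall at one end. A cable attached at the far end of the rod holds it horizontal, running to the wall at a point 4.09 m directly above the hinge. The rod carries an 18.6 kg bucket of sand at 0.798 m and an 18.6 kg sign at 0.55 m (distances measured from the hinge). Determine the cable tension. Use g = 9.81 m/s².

Taking torques about the hinge:
Bucket of sand: 18.6 × 9.81 = 182.5 N down at 0.798 m → arm 0.798 m, τ = 182.5 × 0.798 = 145.6 N·m clockwise.
Sign: 18.6 × 9.81 = 182.5 N down at 0.55 m → arm 0.55 m, τ = 182.5 × 0.55 = 100.4 N·m clockwise.
Total clockwise load moment = 246 N·m.
The cable tension T acts at 2.44 m; only its component perpendicular to the rod, T sinθ, produces torque. sinθ = h/√(h²+d²) = 4.09/√(4.09²+2.44²) = 0.8588.
For rotational equilibrium, T × 2.44 × 0.8588 = 246, so T = 246 / 2.095 = 117 N.

T ≈ 117 N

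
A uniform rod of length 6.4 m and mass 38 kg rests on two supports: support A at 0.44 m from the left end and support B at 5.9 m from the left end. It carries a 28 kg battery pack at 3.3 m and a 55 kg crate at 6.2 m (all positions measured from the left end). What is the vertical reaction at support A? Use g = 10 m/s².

Taking torques about support B:
Beam weight: 38 × 10 = 380 N down at 3.2 m → arm 2.7 m, τ = 380 × 2.7 = 1026 N·m counterclockwise.
Battery pack: 28 × 10 = 280 N down at 3.3 m → arm 2.6 m, τ = 280 × 2.6 = 728 N·m counterclockwise.
Crate: 55 × 10 = 550 N down at 6.2 m → arm 0.3 m, τ = 550 × 0.3 = 165 N·m clockwise.
Net load moment about support B = 1589 N·m counterclockwise.
Reaction R at support A is upward at 0.44 m, arm 5.46 m → moment R × 5.46 clockwise.
Setting net torque to zero: R × 5.46 = 1589 → R = 291 N.

R_A ≈ 291 N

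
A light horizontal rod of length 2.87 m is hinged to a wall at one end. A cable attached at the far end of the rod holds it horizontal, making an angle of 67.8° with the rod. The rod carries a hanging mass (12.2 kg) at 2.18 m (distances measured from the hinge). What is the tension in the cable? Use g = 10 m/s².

T ≈ 100 N

About the hinge:
Hanging mass: 12.2 × 10 = 122 N down at 2.18 m → arm 2.18 m, τ = 122 × 2.18 = 266 N·m clockwise.
Total clockwise load moment = 266 N·m.
The cable tension T acts at 2.87 m; only its component perpendicular to the rod, T sinθ, produces torque. sin 67.8° = 0.9259.
Setting net torque to zero: T × 2.87 × 0.9259 = 266 → T = 266 / 2.657 = 100 N.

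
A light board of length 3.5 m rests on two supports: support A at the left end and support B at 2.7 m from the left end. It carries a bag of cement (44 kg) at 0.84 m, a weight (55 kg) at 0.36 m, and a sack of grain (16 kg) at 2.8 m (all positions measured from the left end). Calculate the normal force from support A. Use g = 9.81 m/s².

Sum moments about support B (its reaction then has zero moment arm).
Bag of cement: 44 × 9.81 = 431.6 N down at 0.84 m → arm 1.86 m, τ = 431.6 × 1.86 = 802.8 N·m counterclockwise.
Weight: 55 × 9.81 = 539.6 N down at 0.36 m → arm 2.34 m, τ = 539.6 × 2.34 = 1263 N·m counterclockwise.
Sack of grain: 16 × 9.81 = 157 N down at 2.8 m → arm 0.1 m, τ = 157 × 0.1 = 15.7 N·m clockwise.
Net load moment about support B = 2050 N·m counterclockwise.
Reaction R at support A is upward at 0 m, arm 2.7 m → moment R × 2.7 clockwise.
Setting net torque to zero: R × 2.7 = 2050 → R = 759 N.

R_A ≈ 759 N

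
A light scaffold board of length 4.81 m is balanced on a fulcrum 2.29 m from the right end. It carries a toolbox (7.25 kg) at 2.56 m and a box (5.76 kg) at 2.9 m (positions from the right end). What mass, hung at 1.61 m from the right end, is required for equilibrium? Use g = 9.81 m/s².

m ≈ 8.05 kg

Choose the fulcrum (at 2.29 m from the right end) as the axis so the support reaction has zero arm there.
Toolbox: 7.25 × 9.81 = 71.12 N down at 2.56 m → arm 0.27 m, τ = 71.12 × 0.27 = 19.2 N·m counterclockwise.
Box: 5.76 × 9.81 = 56.51 N down at 2.9 m → arm 0.61 m, τ = 56.51 × 0.61 = 34.47 N·m counterclockwise.
Net moment of known loads = 53.67 N·m counterclockwise.
An unknown mass m at 1.61 m has arm 0.68 m; its moment is m·g·0.68 clockwise.
Στ = 0 ⇒ m × 9.81 × 0.68 = 53.67 ⇒ m = 53.67 / (9.81 × 0.68) = 8.05 kg.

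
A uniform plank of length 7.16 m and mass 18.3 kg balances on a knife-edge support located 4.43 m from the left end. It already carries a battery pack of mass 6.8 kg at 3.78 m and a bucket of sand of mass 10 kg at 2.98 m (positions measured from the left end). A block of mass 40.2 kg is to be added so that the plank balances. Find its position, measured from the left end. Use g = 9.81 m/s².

x ≈ 5.29 m from the left end

Sum moments about the knife-edge support (at 4.43 m from the left end) (the support reaction has zero arm there).
Beam weight: 18.3 × 9.81 = 179.5 N down at 3.58 m → arm 0.85 m, τ = 179.5 × 0.85 = 152.6 N·m counterclockwise.
Battery pack: 6.8 × 9.81 = 66.71 N down at 3.78 m → arm 0.65 m, τ = 66.71 × 0.65 = 43.36 N·m counterclockwise.
Bucket of sand: 10 × 9.81 = 98.1 N down at 2.98 m → arm 1.45 m, τ = 98.1 × 1.45 = 142.2 N·m counterclockwise.
Net moment of existing loads = 338.2 N·m counterclockwise.
The block weighs 40.2 × 9.81 = 394.4 N and must supply an equal clockwise moment, so its lever arm about the knife-edge support is 338.2 / 394.4 = 0.858 m.
That puts it at 4.43 + 0.858 = 5.29 m from the left end.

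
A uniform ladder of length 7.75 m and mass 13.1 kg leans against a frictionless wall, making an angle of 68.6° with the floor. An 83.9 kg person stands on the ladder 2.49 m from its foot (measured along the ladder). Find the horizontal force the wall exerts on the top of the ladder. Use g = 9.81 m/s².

Choose the foot of the ladder as the axis so the floor normal and friction both act there and drop out.
Ladder weight 13.1×9.81 = 128.5 N acts at 3.875 m along the ladder; its horizontal arm is 3.875·cos68.6° = 1.414 m → τ = 181.7 N·m clockwise.
Person: 83.9×9.81 = 823.1 N at 2.49 m → arm 0.9085 m → τ = 747.8 N·m clockwise.
Wall normal N acts horizontally at the top; its moment arm is the height L sinθ = 7.75·sin68.6° = 7.216 m, counterclockwise.
Setting net torque to zero: N × 7.216 = 929.5 → N = 129 N.

N_wall ≈ 129 N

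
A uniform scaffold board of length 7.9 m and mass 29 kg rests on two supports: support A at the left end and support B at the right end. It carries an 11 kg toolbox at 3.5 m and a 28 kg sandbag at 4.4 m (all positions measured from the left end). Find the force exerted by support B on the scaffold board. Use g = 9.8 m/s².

R_B ≈ 343 N

Choose support A as the axis so its reaction then has zero moment arm.
Beam weight: 29 × 9.8 = 284.2 N down at 3.95 m → arm 3.95 m, τ = 284.2 × 3.95 = 1123 N·m clockwise.
Toolbox: 11 × 9.8 = 107.8 N down at 3.5 m → arm 3.5 m, τ = 107.8 × 3.5 = 377.3 N·m clockwise.
Sandbag: 28 × 9.8 = 274.4 N down at 4.4 m → arm 4.4 m, τ = 274.4 × 4.4 = 1207 N·m clockwise.
Net load moment about support A = 2707 N·m clockwise.
Reaction R at support B is upward at 7.9 m, arm 7.9 m → moment R × 7.9 counterclockwise.
For rotational equilibrium, R × 7.9 = 2707, so R = 343 N.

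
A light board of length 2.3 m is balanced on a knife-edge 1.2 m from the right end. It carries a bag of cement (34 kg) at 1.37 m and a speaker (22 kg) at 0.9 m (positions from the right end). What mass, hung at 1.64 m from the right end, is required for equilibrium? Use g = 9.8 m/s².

About the knife-edge (at 1.2 m from the right end):
Bag of cement: 34 × 9.8 = 333.2 N down at 1.37 m → arm 0.17 m, τ = 333.2 × 0.17 = 56.64 N·m counterclockwise.
Speaker: 22 × 9.8 = 215.6 N down at 0.9 m → arm 0.3 m, τ = 215.6 × 0.3 = 64.68 N·m clockwise.
Net moment of known loads = 8.04 N·m clockwise.
An unknown mass m at 1.64 m has arm 0.44 m; its moment is m·g·0.44 counterclockwise.
Balancing moments: m × 9.8 × 0.44 = 8.04, giving m = 8.04 / (9.8 × 0.44) = 1.86 kg.

m ≈ 1.86 kg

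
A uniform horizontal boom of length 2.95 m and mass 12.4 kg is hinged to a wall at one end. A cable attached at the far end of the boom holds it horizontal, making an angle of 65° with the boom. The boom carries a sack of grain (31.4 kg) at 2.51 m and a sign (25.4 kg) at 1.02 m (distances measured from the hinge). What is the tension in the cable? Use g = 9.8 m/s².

T ≈ 451 N

Take moments about the hinge.
Beam weight: 12.4 × 9.8 = 121.5 N down at 1.475 m → arm 1.475 m, τ = 121.5 × 1.475 = 179.2 N·m clockwise.
Sack of grain: 31.4 × 9.8 = 307.7 N down at 2.51 m → arm 2.51 m, τ = 307.7 × 2.51 = 772.3 N·m clockwise.
Sign: 25.4 × 9.8 = 248.9 N down at 1.02 m → arm 1.02 m, τ = 248.9 × 1.02 = 253.9 N·m clockwise.
Total clockwise load moment = 1205 N·m.
The cable tension T acts at 2.95 m; only its component perpendicular to the boom, T sinθ, produces torque. sin 65° = 0.9063.
Setting net torque to zero: T × 2.95 × 0.9063 = 1205 → T = 1205 / 2.674 = 451 N.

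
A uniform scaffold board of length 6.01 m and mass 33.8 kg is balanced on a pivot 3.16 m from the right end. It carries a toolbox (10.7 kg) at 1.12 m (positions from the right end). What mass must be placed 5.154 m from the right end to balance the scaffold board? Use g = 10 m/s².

m ≈ 13.6 kg

About the pivot (at 3.16 m from the right end):
Beam weight: 33.8 × 10 = 338 N down at 3.005 m → arm 0.155 m, τ = 338 × 0.155 = 52.39 N·m clockwise.
Toolbox: 10.7 × 10 = 107 N down at 1.12 m → arm 2.04 m, τ = 107 × 2.04 = 218.3 N·m clockwise.
Net moment of known loads = 270.7 N·m clockwise.
An unknown mass m at 5.154 m has arm 1.994 m; its moment is m·g·1.994 counterclockwise.
Balancing moments: m × 10 × 1.994 = 270.7, giving m = 270.7 / (10 × 1.994) = 13.6 kg.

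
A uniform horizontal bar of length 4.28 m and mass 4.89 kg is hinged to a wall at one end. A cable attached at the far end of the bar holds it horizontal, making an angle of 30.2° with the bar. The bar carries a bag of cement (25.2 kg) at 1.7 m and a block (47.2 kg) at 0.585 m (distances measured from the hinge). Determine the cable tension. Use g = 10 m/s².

Taking torques about the hinge:
Beam weight: 4.89 × 10 = 48.9 N down at 2.14 m → arm 2.14 m, τ = 48.9 × 2.14 = 104.6 N·m clockwise.
Bag of cement: 25.2 × 10 = 252 N down at 1.7 m → arm 1.7 m, τ = 252 × 1.7 = 428.4 N·m clockwise.
Block: 47.2 × 10 = 472 N down at 0.585 m → arm 0.585 m, τ = 472 × 0.585 = 276.1 N·m clockwise.
Total clockwise load moment = 809.1 N·m.
The cable tension T acts at 4.28 m; only its component perpendicular to the bar, T sinθ, produces torque. sin 30.2° = 0.503.
For rotational equilibrium, T × 4.28 × 0.503 = 809.1, so T = 809.1 / 2.153 = 376 N.

T ≈ 376 N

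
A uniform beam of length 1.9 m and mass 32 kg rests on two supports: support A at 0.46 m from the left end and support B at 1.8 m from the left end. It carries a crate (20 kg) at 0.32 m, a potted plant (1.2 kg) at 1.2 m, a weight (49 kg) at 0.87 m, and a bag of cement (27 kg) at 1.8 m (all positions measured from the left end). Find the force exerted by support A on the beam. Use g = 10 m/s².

R_A ≈ 769 N

Taking torques about support B:
Beam weight: 32 × 10 = 320 N down at 0.95 m → arm 0.85 m, τ = 320 × 0.85 = 272 N·m counterclockwise.
Crate: 20 × 10 = 200 N down at 0.32 m → arm 1.48 m, τ = 200 × 1.48 = 296 N·m counterclockwise.
Potted plant: 1.2 × 10 = 12 N down at 1.2 m → arm 0.6 m, τ = 12 × 0.6 = 7.2 N·m counterclockwise.
Weight: 49 × 10 = 490 N down at 0.87 m → arm 0.93 m, τ = 490 × 0.93 = 455.7 N·m counterclockwise.
Bag of cement: acts at the support B, moment arm 0 → no torque.
Net load moment about support B = 1031 N·m counterclockwise.
Reaction R at support A is upward at 0.46 m, arm 1.34 m → moment R × 1.34 clockwise.
For rotational equilibrium, R × 1.34 = 1031, so R = 769 N.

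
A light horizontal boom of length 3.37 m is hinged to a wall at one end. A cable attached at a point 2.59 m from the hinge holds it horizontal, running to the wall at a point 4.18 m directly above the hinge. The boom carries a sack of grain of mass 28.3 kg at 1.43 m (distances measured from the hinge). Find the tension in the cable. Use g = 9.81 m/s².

T ≈ 180 N

About the hinge:
Sack of grain: 28.3 × 9.81 = 277.6 N down at 1.43 m → arm 1.43 m, τ = 277.6 × 1.43 = 397 N·m clockwise.
Total clockwise load moment = 397 N·m.
The cable tension T acts at 2.59 m; only its component perpendicular to the boom, T sinθ, produces torque. sinθ = h/√(h²+d²) = 4.18/√(4.18²+2.59²) = 0.85.
Balancing moments: T × 2.59 × 0.85 = 397, giving T = 397 / 2.201 = 180 N.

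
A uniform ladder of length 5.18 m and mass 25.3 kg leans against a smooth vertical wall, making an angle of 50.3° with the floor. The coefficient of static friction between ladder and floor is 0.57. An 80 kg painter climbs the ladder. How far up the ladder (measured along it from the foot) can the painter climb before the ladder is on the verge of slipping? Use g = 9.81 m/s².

Choose the foot of the ladder as the axis so the floor normal and friction both act there and drop out.
Ladder weight 25.3×9.81 = 248.2 N acts at 2.59 m along the ladder; its horizontal arm is 2.59·cos50.3° = 1.654 m → τ = 410.5 N·m clockwise.
Painter weight 80×9.81 = 784.8 N at distance d → arm d·cos50.3° → τ = 784.8·d·0.6388 clockwise.
Wall normal N at the top has arm L sinθ = 3.985 m counterclockwise, so Στ = 0 gives N·3.985 = 410.5 + 501.3·d.
ΣFy = 0 ⇒ N_floor = 1033 N, so the maximum friction is μ_s·N_floor = 0.57×1033 = 588.8 N. ΣFx = 0 ⇒ N_wall = f, so at the slipping point N = 588.8 N.
Substituting: 588.8×3.985 = 410.5 + 501.3·d ⇒ d = (2346 − 410.5) / 501.3 = 3.86 m.

d ≈ 3.86 m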